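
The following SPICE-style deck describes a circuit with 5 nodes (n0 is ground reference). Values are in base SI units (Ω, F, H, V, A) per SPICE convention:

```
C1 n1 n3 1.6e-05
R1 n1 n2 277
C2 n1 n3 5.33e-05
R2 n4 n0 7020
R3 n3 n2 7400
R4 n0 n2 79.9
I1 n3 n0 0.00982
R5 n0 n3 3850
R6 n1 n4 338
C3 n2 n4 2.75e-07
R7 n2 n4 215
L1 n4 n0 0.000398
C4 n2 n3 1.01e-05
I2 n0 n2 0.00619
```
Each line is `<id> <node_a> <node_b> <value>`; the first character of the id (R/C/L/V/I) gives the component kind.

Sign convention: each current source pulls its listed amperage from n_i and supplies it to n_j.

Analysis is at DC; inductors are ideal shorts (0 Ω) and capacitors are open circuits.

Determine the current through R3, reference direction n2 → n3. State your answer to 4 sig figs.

0.003374 A

Element admittances at DC:
  Y(C1) = 0.000 S between n1,n3
  Y(R1) = 0.003610 S between n1,n2
  Y(C2) = 0.000 S between n1,n3
  Y(R2) = 0.0001425 S between n4,n0
  Y(R3) = 0.0001351 S between n3,n2
  Y(R4) = 0.01252 S between n0,n2
  I1: injects 0.00982 A into n0 (from n3)
  Y(R5) = 0.0002597 S between n0,n3
  Y(R6) = 0.002959 S between n1,n4
  Y(C3) = 0.000 S between n2,n4
  Y(R7) = 0.004651 S between n2,n4
  L1: short n4↔n0 (DC inductor)
  Y(C4) = 0.000 S between n2,n3
  I2: injects 0.00619 A into n2 (from n0)
Assemble and solve the 5×5 MNA system:
  V(n1)=0.08236  V(n2)=0.1498  V(n3)=-24.82  V(n4)=0.000
  i(L1)=0.0009406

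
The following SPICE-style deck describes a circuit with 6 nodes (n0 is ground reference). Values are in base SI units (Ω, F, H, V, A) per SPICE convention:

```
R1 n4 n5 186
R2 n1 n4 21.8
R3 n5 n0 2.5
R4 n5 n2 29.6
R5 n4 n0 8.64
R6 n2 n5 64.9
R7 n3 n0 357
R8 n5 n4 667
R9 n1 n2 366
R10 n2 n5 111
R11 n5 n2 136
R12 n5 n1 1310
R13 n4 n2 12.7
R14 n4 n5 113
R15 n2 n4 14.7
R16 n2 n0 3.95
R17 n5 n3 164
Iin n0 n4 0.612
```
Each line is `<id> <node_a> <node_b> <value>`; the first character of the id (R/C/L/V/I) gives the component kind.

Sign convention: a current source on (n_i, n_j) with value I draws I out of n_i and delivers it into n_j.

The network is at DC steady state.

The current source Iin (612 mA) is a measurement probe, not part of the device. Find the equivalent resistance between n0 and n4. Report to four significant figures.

R_eq = 4.331 Ω

Apply KCL at each of the 5 non-ground nodes and solve the resulting linear system.
Node n1: branches {R2, R9, R12} → V_1 = 2.514
Node n2: branches {R4, R6, R9, R10, R11, R13, R15, R16} → V_2 = 0.8746
Node n3: branches {R7, R17} → V_3 = 0.1429
Node n4: branches {R1, R2, R5, R8, R13, R14, R15, Iin} → V_4 = 2.650
Node n5: branches {R1, R3, R4, R6, R8, R10, R11, R12, R14, R17} → V_5 = 0.2086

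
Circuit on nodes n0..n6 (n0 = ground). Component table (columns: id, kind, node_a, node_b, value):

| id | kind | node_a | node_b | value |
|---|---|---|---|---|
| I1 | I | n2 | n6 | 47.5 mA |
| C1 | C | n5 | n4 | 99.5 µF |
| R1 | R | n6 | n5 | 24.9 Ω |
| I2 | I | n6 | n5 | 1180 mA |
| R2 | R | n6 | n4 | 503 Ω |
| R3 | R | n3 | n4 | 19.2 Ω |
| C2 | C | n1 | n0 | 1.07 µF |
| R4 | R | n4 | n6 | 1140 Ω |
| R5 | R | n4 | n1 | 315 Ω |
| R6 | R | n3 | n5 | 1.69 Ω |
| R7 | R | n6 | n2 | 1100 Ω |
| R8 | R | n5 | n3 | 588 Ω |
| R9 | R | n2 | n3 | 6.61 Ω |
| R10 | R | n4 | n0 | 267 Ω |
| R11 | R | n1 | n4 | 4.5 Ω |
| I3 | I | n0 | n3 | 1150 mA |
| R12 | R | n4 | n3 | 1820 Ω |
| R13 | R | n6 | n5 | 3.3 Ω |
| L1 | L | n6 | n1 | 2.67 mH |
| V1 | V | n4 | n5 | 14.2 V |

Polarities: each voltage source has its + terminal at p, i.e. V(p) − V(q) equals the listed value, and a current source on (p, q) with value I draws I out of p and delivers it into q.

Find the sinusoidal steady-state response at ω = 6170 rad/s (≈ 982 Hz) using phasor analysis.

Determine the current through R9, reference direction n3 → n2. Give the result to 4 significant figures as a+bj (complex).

0.05213+0.001913j A

MNA unknowns: 6 node voltages V₁..V_6 plus 1 source current (V1)
I1: z[2]−=0.0475, z[6]+=0.0475
C1: Y=0.000+0.6139j on G[5,4]
R1: Y=0.04016+0.000j on G[6,5]
I2: z[6]−=1.18, z[5]+=1.18
R2: Y=0.001988+0.000j on G[6,4]
R3: Y=0.05208+0.000j on G[3,4]
C2: Y=0.000+0.006602j on G[1,0]
R4: Y=0.0008772+0.000j on G[4,6]
R5: Y=0.003175+0.000j on G[4,1]
R6: Y=0.5917+0.000j on G[3,5]
R7: Y=0.0009091+0.000j on G[6,2]
R8: Y=0.001701+0.000j on G[5,3]
R9: Y=0.1513+0.000j on G[2,3]
R10: Y=0.003745+0.000j on G[4,0]
R11: Y=0.2222+0.000j on G[1,4]
I3: z[0]−=1.15, z[3]+=1.15
R12: Y=0.0005495+0.000j on G[4,3]
R13: Y=0.3030+0.000j on G[6,5]
L1: Y=0.000-0.06070j on G[6,1]
V1: row V4−V5=14.2, i_V1 at 4,5
solve → V1=74.10-129.5j, V2=67.07-130.6j, V3=67.41-130.6j, V4=78.75-130.6j, V5=64.55-130.6j, V6=61.98-132.7j
aux → i_V1=-1.990-7.988j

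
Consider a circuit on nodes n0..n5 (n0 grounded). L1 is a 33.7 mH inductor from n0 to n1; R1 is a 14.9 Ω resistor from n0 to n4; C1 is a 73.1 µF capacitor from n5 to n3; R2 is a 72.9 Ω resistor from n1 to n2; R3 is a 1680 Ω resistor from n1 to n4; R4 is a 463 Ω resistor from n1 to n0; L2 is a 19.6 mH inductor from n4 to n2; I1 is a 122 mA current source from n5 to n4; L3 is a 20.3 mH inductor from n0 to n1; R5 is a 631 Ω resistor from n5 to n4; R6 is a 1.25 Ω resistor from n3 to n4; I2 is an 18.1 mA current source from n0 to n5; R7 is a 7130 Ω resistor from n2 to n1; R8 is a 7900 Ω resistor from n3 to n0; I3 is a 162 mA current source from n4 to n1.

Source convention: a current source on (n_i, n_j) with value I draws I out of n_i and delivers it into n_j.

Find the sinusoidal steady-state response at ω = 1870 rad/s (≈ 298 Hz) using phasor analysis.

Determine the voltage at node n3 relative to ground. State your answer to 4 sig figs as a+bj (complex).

MNA unknowns: 5 node voltages V₁..V_5
L1: Y=0.000-0.01587j on G[0,1]
R1: Y=0.06711+0.000j on G[0,4]
C1: Y=0.000+0.1367j on G[5,3]
R2: Y=0.01372+0.000j on G[1,2]
R3: Y=0.0005952+0.000j on G[1,4]
R4: Y=0.002160+0.000j on G[1,0]
L2: Y=0.000-0.02728j on G[4,2]
I1: z[5]−=0.122, z[4]+=0.122
L3: Y=0.000-0.02634j on G[0,1]
R5: Y=0.001585+0.000j on G[5,4]
R6: Y=0.8000+0.000j on G[3,4]
I2: z[0]−=0.0181, z[5]+=0.0181
R7: Y=0.0001403+0.000j on G[2,1]
R8: Y=0.0001266+0.000j on G[3,0]
I3: z[4]−=0.162, z[1]+=0.162
solve → V1=0.5804+2.876j, V2=-2.168+1.668j, V3=-1.684+0.2704j, V4=-1.555+0.2720j, V5=-1.693+1.029j

-1.684+0.2704j V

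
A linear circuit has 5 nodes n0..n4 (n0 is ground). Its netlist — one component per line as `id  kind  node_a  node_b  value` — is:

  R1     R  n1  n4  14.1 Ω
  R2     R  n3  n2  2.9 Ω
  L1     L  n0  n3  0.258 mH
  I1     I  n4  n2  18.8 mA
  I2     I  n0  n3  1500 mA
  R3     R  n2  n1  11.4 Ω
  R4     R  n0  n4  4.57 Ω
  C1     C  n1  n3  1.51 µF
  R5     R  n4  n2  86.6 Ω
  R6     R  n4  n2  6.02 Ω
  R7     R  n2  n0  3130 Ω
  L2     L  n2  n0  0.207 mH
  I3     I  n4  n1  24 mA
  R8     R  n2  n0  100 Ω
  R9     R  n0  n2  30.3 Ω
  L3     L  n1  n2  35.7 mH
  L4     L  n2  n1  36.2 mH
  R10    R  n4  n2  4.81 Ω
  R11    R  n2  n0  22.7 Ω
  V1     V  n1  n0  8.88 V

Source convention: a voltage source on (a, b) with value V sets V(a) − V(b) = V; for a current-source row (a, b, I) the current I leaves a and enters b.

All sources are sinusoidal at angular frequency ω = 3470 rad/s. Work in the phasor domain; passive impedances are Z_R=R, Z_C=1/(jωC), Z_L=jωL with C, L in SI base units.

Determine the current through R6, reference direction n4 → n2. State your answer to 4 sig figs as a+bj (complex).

0.1341-0.05476j A

Apply KCL at each of the 4 non-ground nodes and solve the resulting linear system.
Node n1: branches {R1, R3, C1, I3, L3, L4, V1} → V_1 = 8.880+0.000j
Node n2: branches {R2, I1, R3, R5, R6, R7, L2, R8, R9, L3, L4, R10, R11} → V_2 = 0.1442+0.7683j
Node n3: branches {R2, L1, I2, C1} → V_3 = 0.1389+1.351j
Node n4: branches {R1, I1, R4, R5, R6, I3, R10} → V_4 = 0.9516+0.4387j
Source currents: i(V1)=-1.299+0.1928j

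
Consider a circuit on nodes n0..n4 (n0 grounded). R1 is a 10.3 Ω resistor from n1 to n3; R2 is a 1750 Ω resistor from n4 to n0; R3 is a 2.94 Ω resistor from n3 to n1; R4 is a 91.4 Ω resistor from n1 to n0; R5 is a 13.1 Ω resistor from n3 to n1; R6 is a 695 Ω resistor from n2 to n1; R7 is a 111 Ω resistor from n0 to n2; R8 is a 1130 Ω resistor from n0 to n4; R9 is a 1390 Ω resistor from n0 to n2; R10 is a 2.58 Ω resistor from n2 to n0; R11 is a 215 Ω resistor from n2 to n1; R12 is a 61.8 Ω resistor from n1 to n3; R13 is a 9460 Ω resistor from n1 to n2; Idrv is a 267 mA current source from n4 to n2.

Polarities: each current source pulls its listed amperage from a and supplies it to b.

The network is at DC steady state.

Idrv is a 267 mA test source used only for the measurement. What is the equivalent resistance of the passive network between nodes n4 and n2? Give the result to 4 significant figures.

R_eq = 689.1 Ω

Element admittances at DC:
  Y(R1) = 0.09709 S between n1,n3
  Y(R2) = 0.0005714 S between n4,n0
  Y(R3) = 0.3401 S between n3,n1
  Y(R4) = 0.01094 S between n1,n0
  Y(R5) = 0.07634 S between n3,n1
  Y(R6) = 0.001439 S between n2,n1
  Y(R7) = 0.009009 S between n0,n2
  Y(R8) = 0.0008850 S between n0,n4
  Y(R9) = 0.0007194 S between n0,n2
  Y(R10) = 0.3876 S between n2,n0
  Y(R11) = 0.004651 S between n2,n1
  Y(R12) = 0.01618 S between n1,n3
  Y(R13) = 0.0001057 S between n1,n2
  Idrv: injects 0.267 A into n2 (from n4)
Assemble and solve the 4×4 MNA system:
  V(n1)=0.2406  V(n2)=0.6654  V(n3)=0.2406  V(n4)=-183.3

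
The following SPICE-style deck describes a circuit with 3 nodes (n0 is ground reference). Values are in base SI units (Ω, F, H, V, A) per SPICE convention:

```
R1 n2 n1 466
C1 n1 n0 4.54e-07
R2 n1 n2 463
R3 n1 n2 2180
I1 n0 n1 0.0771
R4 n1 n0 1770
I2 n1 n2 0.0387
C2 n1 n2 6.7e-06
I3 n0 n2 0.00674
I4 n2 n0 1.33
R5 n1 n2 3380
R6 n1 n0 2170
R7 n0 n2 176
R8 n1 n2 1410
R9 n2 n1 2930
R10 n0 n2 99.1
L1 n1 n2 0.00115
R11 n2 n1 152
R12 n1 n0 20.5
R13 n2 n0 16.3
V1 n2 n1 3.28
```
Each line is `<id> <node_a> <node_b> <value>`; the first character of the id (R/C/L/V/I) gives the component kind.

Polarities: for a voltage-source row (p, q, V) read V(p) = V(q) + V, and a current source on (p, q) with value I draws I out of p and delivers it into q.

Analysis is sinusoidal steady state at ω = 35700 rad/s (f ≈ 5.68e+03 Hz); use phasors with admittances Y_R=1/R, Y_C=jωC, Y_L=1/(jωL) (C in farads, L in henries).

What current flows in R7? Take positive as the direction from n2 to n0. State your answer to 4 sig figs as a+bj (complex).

Apply KCL at each of the 2 non-ground nodes and solve the resulting linear system.
Node n1: branches {R1, C1, R2, R3, I1, R4, I2, C2, R5, R6, R8, R9, L1, R11, R12, V1} → V_1 = -11.62+1.484j
Node n2: branches {R1, R2, R3, I2, C2, I3, I4, R5, R7, R8, R9, R10, L1, R11, R13, V1} → V_2 = -8.341+1.484j
Source currents: i(V1)=-0.6829-0.8191j

-0.04739+0.008432j A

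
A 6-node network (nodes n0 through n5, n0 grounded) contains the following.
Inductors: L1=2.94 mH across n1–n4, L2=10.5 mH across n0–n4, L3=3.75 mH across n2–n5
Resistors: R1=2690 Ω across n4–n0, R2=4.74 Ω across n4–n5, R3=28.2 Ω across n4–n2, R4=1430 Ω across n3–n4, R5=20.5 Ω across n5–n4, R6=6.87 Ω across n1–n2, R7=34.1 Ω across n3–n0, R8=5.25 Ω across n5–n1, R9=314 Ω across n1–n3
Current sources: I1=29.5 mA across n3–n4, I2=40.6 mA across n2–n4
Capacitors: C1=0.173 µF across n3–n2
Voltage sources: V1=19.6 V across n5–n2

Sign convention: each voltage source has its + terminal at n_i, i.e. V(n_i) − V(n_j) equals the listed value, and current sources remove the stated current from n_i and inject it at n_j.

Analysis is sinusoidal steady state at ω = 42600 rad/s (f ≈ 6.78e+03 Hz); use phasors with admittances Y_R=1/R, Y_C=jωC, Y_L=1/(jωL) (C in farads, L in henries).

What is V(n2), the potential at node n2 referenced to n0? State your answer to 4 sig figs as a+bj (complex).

0.7757+7.942j V

Apply KCL at each of the 5 non-ground nodes and solve the resulting linear system.
Node n1: branches {L1, R6, R8, R9} → V_1 = 11.78+7.731j
Node n2: branches {R3, I2, R6, L3, C1, V1} → V_2 = 0.7757+7.942j
Node n3: branches {I1, R4, R7, C1, R9} → V_3 = -0.8566+1.277j
Node n4: branches {L1, R1, R2, R3, I1, I2, L2, R4, R5} → V_4 = 18.12+8.224j
Node n5: branches {R2, R5, L3, R8, V1} → V_5 = 20.38+7.942j
Source currents: i(V1)=-2.225+0.1556j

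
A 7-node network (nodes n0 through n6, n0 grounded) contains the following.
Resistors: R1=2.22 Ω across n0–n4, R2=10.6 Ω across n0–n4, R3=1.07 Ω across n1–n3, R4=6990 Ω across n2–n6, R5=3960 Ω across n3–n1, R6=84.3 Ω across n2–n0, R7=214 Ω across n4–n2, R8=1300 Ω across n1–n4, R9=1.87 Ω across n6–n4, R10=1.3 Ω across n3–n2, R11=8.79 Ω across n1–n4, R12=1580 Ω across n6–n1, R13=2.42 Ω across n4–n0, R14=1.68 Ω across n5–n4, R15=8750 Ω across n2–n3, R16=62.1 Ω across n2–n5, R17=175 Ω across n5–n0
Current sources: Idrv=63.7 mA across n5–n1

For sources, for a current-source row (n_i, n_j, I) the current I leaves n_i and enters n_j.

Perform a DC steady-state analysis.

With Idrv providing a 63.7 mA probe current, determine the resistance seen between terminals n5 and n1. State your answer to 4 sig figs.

R_eq = 8.183 Ω

MNA unknowns: 6 node voltages V₁..V_6
R1: Y=0.4505 on G[0,4]
R2: Y=0.09434 on G[0,4]
R3: Y=0.9346 on G[1,3]
R4: Y=0.0001431 on G[2,6]
R5: Y=0.0002525 on G[3,1]
R6: Y=0.01186 on G[2,0]
R7: Y=0.004673 on G[4,2]
R8: Y=0.0007692 on G[1,4]
R9: Y=0.5348 on G[6,4]
R10: Y=0.7692 on G[3,2]
R11: Y=0.1138 on G[1,4]
R12: Y=0.0006329 on G[6,1]
R13: Y=0.4132 on G[4,0]
R14: Y=0.5952 on G[5,4]
R15: Y=0.0001143 on G[2,3]
R16: Y=0.01610 on G[2,5]
R17: Y=0.005714 on G[5,0]
Idrv: z[5]−=0.0637, z[1]+=0.0637
solve → V1=0.4241, V2=0.3900, V3=0.4087, V4=-0.004250, V5=-0.09715, V6=-0.003638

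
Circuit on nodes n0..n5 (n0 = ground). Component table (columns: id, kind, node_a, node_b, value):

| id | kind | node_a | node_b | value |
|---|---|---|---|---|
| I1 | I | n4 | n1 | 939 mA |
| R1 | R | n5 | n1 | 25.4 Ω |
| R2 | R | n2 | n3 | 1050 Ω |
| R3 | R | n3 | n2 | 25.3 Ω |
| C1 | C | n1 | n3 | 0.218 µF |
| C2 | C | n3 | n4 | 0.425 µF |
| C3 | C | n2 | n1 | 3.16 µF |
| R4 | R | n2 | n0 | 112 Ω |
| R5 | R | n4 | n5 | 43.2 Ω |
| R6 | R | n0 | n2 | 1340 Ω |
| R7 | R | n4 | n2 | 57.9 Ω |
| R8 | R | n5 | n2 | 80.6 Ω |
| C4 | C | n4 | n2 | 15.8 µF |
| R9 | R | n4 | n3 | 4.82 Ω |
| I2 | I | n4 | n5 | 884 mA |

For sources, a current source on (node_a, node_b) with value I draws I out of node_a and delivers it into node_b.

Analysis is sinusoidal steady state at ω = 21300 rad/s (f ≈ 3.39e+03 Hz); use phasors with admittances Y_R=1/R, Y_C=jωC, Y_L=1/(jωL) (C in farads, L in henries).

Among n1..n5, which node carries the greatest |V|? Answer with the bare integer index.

Apply KCL at each of the 5 non-ground nodes and solve the resulting linear system.
Node n1: branches {I1, R1, C1, C3} → V_1 = 5.210-17.71j
Node n2: branches {R2, R3, C3, R4, R6, R7, R8, C4} → V_2 = 0.000+0.000j
Node n3: branches {R2, R3, C1, C2, R9} → V_3 = -0.7527+3.356j
Node n4: branches {I1, C2, R5, R7, C4, R9, I2} → V_4 = -1.347+3.903j
Node n5: branches {R1, R5, R8, I2} → V_5 = 14.12-8.100j

1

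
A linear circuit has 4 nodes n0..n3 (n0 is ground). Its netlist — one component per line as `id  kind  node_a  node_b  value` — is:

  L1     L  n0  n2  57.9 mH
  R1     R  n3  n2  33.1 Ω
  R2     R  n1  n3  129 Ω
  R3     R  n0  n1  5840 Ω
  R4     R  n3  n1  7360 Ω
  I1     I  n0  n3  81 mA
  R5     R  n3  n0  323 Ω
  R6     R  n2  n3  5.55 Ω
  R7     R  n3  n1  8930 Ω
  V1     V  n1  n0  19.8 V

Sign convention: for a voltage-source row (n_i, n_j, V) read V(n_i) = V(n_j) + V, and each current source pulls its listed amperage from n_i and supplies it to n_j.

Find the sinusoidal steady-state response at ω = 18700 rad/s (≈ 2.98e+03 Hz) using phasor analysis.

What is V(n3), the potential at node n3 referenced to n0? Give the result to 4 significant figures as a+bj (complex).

Apply KCL at each of the 3 non-ground nodes and solve the resulting linear system.
Node n1: branches {R2, R3, R4, R7, V1} → V_1 = 19.80+0.000j
Node n2: branches {L1, R1, R6} → V_2 = 21.41+1.876j
Node n3: branches {R1, R2, R4, I1, R5, R6, R7} → V_3 = 21.42+1.782j
Source currents: i(V1)=0.009563+0.01426j

21.42+1.782j V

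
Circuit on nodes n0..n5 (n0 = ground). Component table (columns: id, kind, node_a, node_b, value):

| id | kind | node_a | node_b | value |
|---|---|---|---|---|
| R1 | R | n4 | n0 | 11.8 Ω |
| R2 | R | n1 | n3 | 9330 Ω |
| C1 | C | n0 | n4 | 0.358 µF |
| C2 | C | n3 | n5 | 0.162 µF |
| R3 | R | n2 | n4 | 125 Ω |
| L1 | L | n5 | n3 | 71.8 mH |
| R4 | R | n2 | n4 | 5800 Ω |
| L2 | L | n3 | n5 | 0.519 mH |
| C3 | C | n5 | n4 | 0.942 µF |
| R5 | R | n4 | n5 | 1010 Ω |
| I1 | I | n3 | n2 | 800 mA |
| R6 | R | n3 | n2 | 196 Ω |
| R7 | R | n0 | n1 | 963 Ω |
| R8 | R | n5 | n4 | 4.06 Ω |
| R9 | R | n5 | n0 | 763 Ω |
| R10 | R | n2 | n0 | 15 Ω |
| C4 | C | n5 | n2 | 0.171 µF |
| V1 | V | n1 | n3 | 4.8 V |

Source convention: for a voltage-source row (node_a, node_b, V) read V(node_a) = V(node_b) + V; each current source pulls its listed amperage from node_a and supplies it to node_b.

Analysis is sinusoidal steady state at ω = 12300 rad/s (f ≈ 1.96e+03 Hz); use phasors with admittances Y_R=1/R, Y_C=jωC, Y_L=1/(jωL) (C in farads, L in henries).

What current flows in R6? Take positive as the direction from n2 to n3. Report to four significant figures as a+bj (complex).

0.09256+0.01390j A

Element admittances at ω=12300 rad/s:
  Y(R1) = 0.08475+0.000j S between n4,n0
  Y(R2) = 0.0001072+0.000j S between n1,n3
  Y(C1) = 0.000+0.004403j S between n0,n4
  Y(C2) = 0.000+0.001993j S between n3,n5
  Y(R3) = 0.008000+0.000j S between n2,n4
  Y(L1) = 0.000-0.001132j S between n5,n3
  Y(R4) = 0.0001724+0.000j S between n2,n4
  Y(L2) = 0.000-0.1566j S between n3,n5
  Y(C3) = 0.000+0.01159j S between n5,n4
  Y(R5) = 0.0009901+0.000j S between n4,n5
  I1: injects 0.8 A into n2 (from n3)
  Y(R6) = 0.005102+0.000j S between n3,n2
  Y(R7) = 0.001038+0.000j S between n0,n1
  Y(R8) = 0.2463+0.000j S between n5,n4
  Y(R9) = 0.001311+0.000j S between n5,n0
  Y(R10) = 0.06667+0.000j S between n2,n0
  Y(C4) = 0.000+0.002103j S between n5,n2
  V1: constraint V(n1)−V(n3) = 4.8
Assemble and solve the 6×6 MNA system:
  V(n1)=-4.658-3.326j  V(n2)=8.684-0.6010j  V(n3)=-9.458-3.326j  V(n4)=-6.586+0.8375j  V(n5)=-9.346+1.184j
  i(V1)=0.004322+0.003454j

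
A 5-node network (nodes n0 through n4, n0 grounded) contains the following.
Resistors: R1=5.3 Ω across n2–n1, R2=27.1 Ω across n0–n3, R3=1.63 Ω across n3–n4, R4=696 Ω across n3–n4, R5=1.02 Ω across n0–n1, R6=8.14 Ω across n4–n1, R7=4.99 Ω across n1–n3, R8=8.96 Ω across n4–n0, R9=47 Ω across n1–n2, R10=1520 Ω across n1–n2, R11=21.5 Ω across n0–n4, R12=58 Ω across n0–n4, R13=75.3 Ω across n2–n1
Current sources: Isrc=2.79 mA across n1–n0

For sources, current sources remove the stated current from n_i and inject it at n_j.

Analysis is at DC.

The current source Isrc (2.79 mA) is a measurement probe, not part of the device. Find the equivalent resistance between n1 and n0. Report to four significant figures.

R_eq = 0.9057 Ω

Element admittances at DC:
  Y(R1) = 0.1887 S between n2,n1
  Y(R2) = 0.03690 S between n0,n3
  Y(R3) = 0.6135 S between n3,n4
  Y(R4) = 0.001437 S between n3,n4
  Y(R5) = 0.9804 S between n0,n1
  Y(R6) = 0.1229 S between n4,n1
  Y(R7) = 0.2004 S between n1,n3
  Y(R8) = 0.1116 S between n4,n0
  Y(R9) = 0.02128 S between n1,n2
  Y(R10) = 0.0006579 S between n1,n2
  Y(R11) = 0.04651 S between n0,n4
  Y(R12) = 0.01724 S between n0,n4
  Y(R13) = 0.01328 S between n2,n1
  Isrc: injects 0.00279 A into n0 (from n1)
Assemble and solve the 4×4 MNA system:
  V(n1)=-0.002527  V(n2)=-0.002527  V(n3)=-0.001633  V(n4)=-0.001440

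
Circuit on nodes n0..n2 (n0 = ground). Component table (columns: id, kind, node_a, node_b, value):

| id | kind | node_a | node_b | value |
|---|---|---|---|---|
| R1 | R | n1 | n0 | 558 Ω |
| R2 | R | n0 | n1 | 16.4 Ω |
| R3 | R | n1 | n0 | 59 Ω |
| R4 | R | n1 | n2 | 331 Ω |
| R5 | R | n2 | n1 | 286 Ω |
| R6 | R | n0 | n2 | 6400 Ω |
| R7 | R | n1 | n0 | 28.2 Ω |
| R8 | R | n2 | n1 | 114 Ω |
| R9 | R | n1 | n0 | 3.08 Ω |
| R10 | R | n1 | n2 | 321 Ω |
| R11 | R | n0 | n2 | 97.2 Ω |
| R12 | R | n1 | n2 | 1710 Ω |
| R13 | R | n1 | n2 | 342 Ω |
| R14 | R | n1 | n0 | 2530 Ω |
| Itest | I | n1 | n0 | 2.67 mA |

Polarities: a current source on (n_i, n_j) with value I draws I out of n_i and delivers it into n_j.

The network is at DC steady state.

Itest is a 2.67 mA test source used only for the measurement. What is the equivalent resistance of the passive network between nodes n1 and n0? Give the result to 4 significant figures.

R_eq = 2.236 Ω

MNA unknowns: 2 node voltages V₁..V_2
R1: Y=0.001792 on G[1,0]
R2: Y=0.06098 on G[0,1]
R3: Y=0.01695 on G[1,0]
R4: Y=0.003021 on G[1,2]
R5: Y=0.003497 on G[2,1]
R6: Y=0.0001563 on G[0,2]
R7: Y=0.03546 on G[1,0]
R8: Y=0.008772 on G[2,1]
R9: Y=0.3247 on G[1,0]
R10: Y=0.003115 on G[1,2]
R11: Y=0.01029 on G[0,2]
R12: Y=0.0005848 on G[1,2]
R13: Y=0.002924 on G[1,2]
R14: Y=0.0003953 on G[1,0]
Itest: z[1]−=0.00267, z[0]+=0.00267
solve → V1=-0.005969, V2=-0.004042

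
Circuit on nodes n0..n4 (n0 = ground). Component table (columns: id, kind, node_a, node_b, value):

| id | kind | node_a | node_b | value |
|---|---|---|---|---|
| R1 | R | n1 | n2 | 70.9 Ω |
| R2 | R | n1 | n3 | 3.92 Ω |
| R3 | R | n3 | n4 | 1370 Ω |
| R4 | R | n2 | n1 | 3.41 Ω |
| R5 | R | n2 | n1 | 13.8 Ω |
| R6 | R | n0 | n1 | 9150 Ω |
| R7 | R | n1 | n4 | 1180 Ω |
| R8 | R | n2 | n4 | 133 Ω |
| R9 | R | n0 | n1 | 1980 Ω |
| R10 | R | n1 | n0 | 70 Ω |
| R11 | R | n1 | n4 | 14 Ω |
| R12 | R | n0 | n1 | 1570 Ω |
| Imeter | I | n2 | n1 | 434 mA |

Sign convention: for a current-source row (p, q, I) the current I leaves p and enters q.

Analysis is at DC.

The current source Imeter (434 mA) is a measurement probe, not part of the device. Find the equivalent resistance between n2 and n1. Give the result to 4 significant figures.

Element admittances at DC:
  Y(R1) = 0.01410 S between n1,n2
  Y(R2) = 0.2551 S between n1,n3
  Y(R3) = 0.0007299 S between n3,n4
  Y(R4) = 0.2933 S between n2,n1
  Y(R5) = 0.07246 S between n2,n1
  Y(R6) = 0.0001093 S between n0,n1
  Y(R7) = 0.0008475 S between n1,n4
  Y(R8) = 0.007519 S between n2,n4
  Y(R9) = 0.0005051 S between n0,n1
  Y(R10) = 0.01429 S between n1,n0
  Y(R11) = 0.07143 S between n1,n4
  Y(R12) = 0.0006369 S between n0,n1
  Imeter: injects 0.434 A into n1 (from n2)
Assemble and solve the 4×4 MNA system:
  V(n1)=0.000  V(n2)=-1.122  V(n3)=-0.0002990  V(n4)=-0.1048

R_eq = 2.586 Ω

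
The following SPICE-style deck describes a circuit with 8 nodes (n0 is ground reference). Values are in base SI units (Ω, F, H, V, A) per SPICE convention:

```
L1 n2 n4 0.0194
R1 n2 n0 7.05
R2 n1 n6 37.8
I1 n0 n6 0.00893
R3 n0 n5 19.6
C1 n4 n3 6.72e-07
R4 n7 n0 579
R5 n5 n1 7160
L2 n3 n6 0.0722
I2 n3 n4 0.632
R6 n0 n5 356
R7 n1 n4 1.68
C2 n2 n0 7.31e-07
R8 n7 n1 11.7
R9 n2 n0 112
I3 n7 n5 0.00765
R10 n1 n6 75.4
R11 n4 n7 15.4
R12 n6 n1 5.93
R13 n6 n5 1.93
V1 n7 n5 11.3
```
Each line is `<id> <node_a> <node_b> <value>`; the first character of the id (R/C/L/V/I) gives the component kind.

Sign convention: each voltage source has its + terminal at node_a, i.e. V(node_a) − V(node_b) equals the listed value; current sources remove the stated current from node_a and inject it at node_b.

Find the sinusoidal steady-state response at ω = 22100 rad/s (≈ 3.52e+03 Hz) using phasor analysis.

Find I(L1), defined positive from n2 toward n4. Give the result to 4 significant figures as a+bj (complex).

-0.0009392+0.01359j A

Element admittances at ω=22100 rad/s:
  Y(L1) = 0.000-0.002332j S between n2,n4
  Y(R1) = 0.1418+0.000j S between n2,n0
  Y(R2) = 0.02646+0.000j S between n1,n6
  I1: injects 0.00893 A into n6 (from n0)
  Y(R3) = 0.05102+0.000j S between n0,n5
  Y(C1) = 0.000+0.01485j S between n4,n3
  Y(R4) = 0.001727+0.000j S between n7,n0
  Y(R5) = 0.0001397+0.000j S between n5,n1
  Y(L2) = 0.000-0.0006267j S between n3,n6
  I2: injects 0.632 A into n4 (from n3)
  Y(R6) = 0.002809+0.000j S between n0,n5
  Y(R7) = 0.5952+0.000j S between n1,n4
  Y(C2) = 0.000+0.01616j S between n2,n0
  Y(R8) = 0.08547+0.000j S between n7,n1
  Y(R9) = 0.008929+0.000j S between n2,n0
  I3: injects 0.00765 A into n5 (from n7)
  Y(R10) = 0.01326+0.000j S between n1,n6
  Y(R11) = 0.06494+0.000j S between n4,n7
  Y(R12) = 0.1686+0.000j S between n6,n1
  Y(R13) = 0.5181+0.000j S between n6,n5
  V1: constraint V(n7)−V(n5) = 11.3
Assemble and solve the 8×8 MNA system:
  V(n1)=5.299+0.2926j  V(n2)=-0.003393-0.08980j  V(n3)=6.019+44.75j  V(n4)=5.825+0.3129j  V(n5)=-0.2075+0.2447j  V(n6)=1.422+0.2545j  V(n7)=11.09+0.2447j
  i(V1)=-0.8641+0.008099j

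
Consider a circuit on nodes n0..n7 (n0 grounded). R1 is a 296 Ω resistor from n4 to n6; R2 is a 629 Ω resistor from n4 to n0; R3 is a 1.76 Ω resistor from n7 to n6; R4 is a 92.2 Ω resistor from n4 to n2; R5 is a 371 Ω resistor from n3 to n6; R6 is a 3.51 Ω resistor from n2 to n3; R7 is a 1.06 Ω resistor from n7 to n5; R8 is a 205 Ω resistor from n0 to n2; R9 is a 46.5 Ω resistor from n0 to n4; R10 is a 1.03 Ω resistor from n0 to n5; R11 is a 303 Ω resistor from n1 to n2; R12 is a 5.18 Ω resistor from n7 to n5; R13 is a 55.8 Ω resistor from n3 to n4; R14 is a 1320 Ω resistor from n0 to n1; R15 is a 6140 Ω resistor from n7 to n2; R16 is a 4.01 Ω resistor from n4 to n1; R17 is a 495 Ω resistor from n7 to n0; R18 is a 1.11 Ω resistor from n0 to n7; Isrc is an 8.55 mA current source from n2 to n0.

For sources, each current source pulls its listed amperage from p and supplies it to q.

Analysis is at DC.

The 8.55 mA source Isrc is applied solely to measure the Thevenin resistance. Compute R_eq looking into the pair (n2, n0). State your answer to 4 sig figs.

Apply KCL at each of the 7 non-ground nodes and solve the resulting linear system.
Node n1: branches {R11, R14, R16} → V_1 = -0.2077
Node n2: branches {R4, R6, R8, R11, R15, Isrc} → V_2 = -0.3884
Node n3: branches {R5, R6, R13} → V_3 = -0.3743
Node n4: branches {R1, R2, R4, R9, R13, R16} → V_4 = -0.2059
Node n5: branches {R7, R10, R12} → V_5 = -0.0006587
Node n6: branches {R1, R3, R5} → V_6 = -0.004177
Node n7: branches {R3, R7, R12, R15, R17, R18} → V_7 = -0.001221

R_eq = 45.43 Ω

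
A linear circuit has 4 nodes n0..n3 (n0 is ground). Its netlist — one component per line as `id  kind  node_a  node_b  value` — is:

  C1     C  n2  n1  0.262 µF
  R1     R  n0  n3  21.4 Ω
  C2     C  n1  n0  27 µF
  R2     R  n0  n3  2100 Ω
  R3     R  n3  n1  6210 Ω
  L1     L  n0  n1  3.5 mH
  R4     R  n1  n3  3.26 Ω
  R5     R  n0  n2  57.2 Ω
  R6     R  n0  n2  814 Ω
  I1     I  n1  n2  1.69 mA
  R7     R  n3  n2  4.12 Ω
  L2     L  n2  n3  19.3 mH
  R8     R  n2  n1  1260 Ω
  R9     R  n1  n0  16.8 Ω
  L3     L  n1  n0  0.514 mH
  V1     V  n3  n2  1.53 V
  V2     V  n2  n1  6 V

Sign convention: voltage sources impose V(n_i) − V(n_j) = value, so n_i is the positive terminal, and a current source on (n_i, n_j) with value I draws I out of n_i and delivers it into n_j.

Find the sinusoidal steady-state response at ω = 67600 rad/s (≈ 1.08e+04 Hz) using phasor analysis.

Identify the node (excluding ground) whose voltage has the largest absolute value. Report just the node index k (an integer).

3

MNA unknowns: 3 node voltages V₁..V_3 plus 2 source currents (V1, V2)
C1: Y=0.000+0.01771j on G[2,1]
R1: Y=0.04673+0.000j on G[0,3]
C2: Y=0.000+1.825j on G[1,0]
R2: Y=0.0004762+0.000j on G[0,3]
R3: Y=0.0001610+0.000j on G[3,1]
L1: Y=0.000-0.004227j on G[0,1]
R4: Y=0.3067+0.000j on G[1,3]
R5: Y=0.01748+0.000j on G[0,2]
R6: Y=0.001229+0.000j on G[0,2]
I1: z[1]−=0.00169, z[2]+=0.00169
R7: Y=0.2427+0.000j on G[3,2]
L2: Y=0.000-0.0007665j on G[2,3]
R8: Y=0.0007937+0.000j on G[2,1]
R9: Y=0.05952+0.000j on G[1,0]
L3: Y=0.000-0.02878j on G[1,0]
V1: row V3−V2=1.53, i_V1 at 3,2
V2: row V2−V1=6, i_V2 at 2,1
solve → V1=-0.01818+0.2597j, V2=5.982+0.2597j, V3=7.512+0.2597j
aux → i_V1=-3.037-0.01109j, i_V2=-2.781-0.1234j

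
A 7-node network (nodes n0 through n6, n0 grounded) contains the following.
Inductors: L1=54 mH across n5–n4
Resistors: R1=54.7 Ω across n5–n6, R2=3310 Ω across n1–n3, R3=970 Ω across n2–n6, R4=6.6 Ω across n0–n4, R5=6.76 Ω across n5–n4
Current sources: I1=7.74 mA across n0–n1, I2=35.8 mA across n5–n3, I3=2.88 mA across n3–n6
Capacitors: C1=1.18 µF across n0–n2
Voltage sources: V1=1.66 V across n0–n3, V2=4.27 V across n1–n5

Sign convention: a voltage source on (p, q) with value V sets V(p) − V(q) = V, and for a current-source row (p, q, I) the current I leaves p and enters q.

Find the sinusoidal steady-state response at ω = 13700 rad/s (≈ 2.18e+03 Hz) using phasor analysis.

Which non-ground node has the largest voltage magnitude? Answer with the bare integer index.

Element admittances at ω=13700 rad/s:
  Y(L1) = 0.000-0.001352j S between n5,n4
  Y(R1) = 0.01828+0.000j S between n5,n6
  Y(R2) = 0.0003021+0.000j S between n1,n3
  I1: injects 0.00774 A into n1 (from n0)
  I2: injects 0.0358 A into n3 (from n5)
  I3: injects 0.00288 A into n6 (from n3)
  Y(C1) = 0.000+0.01617j S between n0,n2
  Y(R3) = 0.001031+0.000j S between n2,n6
  Y(R4) = 0.1515+0.000j S between n0,n4
  Y(R5) = 0.1479+0.000j S between n5,n4
  V1: constraint V(n0)−V(n3) = 1.66
  V2: constraint V(n1)−V(n5) = 4.27
Assemble and solve the 8×8 MNA system:
  V(n1)=3.914-0.001466j  V(n2)=-0.0008099+0.01195j  V(n3)=-1.660+0.000j  V(n4)=-0.1760+8.934e-05j  V(n5)=-0.3563-0.001466j  V(n6)=-0.1882-0.0007503j
  i(V1)=-0.03460+4.430e-07j  i(V2)=0.006056+4.430e-07j

1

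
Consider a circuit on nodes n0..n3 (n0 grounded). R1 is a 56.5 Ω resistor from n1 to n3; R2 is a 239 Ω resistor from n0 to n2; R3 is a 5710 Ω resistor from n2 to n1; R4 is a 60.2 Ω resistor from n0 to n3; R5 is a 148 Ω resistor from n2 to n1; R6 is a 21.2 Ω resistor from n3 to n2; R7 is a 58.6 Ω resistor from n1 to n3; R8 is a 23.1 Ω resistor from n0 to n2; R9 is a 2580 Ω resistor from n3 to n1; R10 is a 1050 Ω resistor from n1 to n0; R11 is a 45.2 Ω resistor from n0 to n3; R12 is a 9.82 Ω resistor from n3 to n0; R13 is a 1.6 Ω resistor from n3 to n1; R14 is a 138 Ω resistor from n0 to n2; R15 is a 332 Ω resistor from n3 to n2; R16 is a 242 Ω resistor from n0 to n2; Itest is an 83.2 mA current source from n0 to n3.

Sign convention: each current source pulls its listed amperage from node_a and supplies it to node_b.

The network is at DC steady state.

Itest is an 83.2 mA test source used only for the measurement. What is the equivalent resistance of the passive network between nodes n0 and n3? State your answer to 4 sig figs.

MNA unknowns: 3 node voltages V₁..V_3
R1: Y=0.01770 on G[1,3]
R2: Y=0.004184 on G[0,2]
R3: Y=0.0001751 on G[2,1]
R4: Y=0.01661 on G[0,3]
R5: Y=0.006757 on G[2,1]
R6: Y=0.04717 on G[3,2]
R7: Y=0.01706 on G[1,3]
R8: Y=0.04329 on G[0,2]
R9: Y=0.0003876 on G[3,1]
R10: Y=0.0009524 on G[1,0]
R11: Y=0.02212 on G[0,3]
R12: Y=0.1018 on G[3,0]
R13: Y=0.6250 on G[3,1]
R14: Y=0.007246 on G[0,2]
R15: Y=0.003012 on G[3,2]
R16: Y=0.004132 on G[0,2]
Itest: z[0]−=0.0832, z[3]+=0.0832
solve → V1=0.4848, V2=0.2402, V3=0.4880

R_eq = 5.866 Ω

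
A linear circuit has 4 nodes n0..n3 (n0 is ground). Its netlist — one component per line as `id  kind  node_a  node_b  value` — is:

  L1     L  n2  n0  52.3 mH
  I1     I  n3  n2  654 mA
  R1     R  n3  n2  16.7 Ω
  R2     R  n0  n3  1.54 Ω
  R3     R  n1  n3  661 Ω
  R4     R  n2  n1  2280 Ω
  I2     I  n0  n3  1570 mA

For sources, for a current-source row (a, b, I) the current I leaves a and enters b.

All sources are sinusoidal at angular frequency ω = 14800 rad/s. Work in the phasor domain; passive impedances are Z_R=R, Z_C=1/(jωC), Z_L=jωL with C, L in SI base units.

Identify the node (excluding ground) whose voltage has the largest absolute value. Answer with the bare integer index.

2

Element admittances at ω=14800 rad/s:
  Y(L1) = 0.000-0.001292j S between n2,n0
  I1: injects 0.654 A into n2 (from n3)
  Y(R1) = 0.05988+0.000j S between n3,n2
  Y(R2) = 0.6494+0.000j S between n0,n3
  Y(R3) = 0.001513+0.000j S between n1,n3
  Y(R4) = 0.0004386+0.000j S between n2,n1
  I2: injects 1.57 A into n3 (from n0)
Assemble and solve the 3×3 MNA system:
  V(n1)=4.857+0.09039j  V(n2)=13.27+0.3111j  V(n3)=2.417+0.02640j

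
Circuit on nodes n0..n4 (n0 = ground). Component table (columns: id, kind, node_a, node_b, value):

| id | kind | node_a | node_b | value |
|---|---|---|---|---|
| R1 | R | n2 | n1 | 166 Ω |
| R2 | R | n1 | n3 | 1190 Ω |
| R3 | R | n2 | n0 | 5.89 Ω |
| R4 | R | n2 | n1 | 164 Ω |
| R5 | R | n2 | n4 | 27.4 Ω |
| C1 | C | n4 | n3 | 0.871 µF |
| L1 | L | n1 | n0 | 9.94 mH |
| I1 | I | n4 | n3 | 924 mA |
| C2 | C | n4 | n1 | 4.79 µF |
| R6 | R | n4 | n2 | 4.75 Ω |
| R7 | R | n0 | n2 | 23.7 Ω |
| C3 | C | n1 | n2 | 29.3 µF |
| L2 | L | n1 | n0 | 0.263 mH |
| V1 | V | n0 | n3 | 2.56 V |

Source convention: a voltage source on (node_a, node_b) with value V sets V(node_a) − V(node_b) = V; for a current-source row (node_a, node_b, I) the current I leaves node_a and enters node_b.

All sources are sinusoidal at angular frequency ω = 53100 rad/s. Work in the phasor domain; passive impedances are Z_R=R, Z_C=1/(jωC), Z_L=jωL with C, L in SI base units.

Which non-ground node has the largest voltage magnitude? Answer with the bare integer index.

4

Element admittances at ω=53100 rad/s:
  Y(R1) = 0.006024+0.000j S between n2,n1
  Y(R2) = 0.0008403+0.000j S between n1,n3
  Y(R3) = 0.1698+0.000j S between n2,n0
  Y(R4) = 0.006098+0.000j S between n2,n1
  Y(R5) = 0.03650+0.000j S between n2,n4
  Y(C1) = 0.000+0.04625j S between n4,n3
  Y(L1) = 0.000-0.001895j S between n1,n0
  I1: injects 0.924 A into n3 (from n4)
  Y(C2) = 0.000+0.2543j S between n4,n1
  Y(R6) = 0.2105+0.000j S between n4,n2
  Y(R7) = 0.04219+0.000j S between n0,n2
  Y(C3) = 0.000+1.556j S between n1,n2
  Y(L2) = 0.000-0.07161j S between n1,n0
  V1: constraint V(n0)−V(n3) = 2.56
Assemble and solve the 5×5 MNA system:
  V(n1)=-4.330-0.5722j  V(n2)=-3.905-0.8208j  V(n3)=-2.560+0.000j  V(n4)=-5.669+1.140j
  i(V1)=-0.8698+0.1443j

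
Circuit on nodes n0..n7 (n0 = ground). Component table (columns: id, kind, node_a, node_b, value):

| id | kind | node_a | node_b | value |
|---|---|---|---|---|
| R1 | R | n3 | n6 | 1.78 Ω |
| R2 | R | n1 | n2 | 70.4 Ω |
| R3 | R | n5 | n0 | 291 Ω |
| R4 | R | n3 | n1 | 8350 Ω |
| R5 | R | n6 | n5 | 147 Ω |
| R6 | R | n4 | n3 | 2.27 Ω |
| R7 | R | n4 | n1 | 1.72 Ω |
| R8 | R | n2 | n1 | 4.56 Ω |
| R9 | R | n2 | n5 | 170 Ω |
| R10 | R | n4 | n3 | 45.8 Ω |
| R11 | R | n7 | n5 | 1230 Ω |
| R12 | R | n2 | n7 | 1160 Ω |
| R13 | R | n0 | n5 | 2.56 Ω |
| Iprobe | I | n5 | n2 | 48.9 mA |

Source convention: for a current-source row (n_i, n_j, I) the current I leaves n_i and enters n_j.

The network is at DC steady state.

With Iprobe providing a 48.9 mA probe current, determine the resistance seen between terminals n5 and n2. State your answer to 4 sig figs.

R_eq = 78.91 Ω

Element admittances at DC:
  Y(R1) = 0.5618 S between n3,n6
  Y(R2) = 0.01420 S between n1,n2
  Y(R3) = 0.003436 S between n5,n0
  Y(R4) = 0.0001198 S between n3,n1
  Y(R5) = 0.006803 S between n6,n5
  Y(R6) = 0.4405 S between n4,n3
  Y(R7) = 0.5814 S between n4,n1
  Y(R8) = 0.2193 S between n2,n1
  Y(R9) = 0.005882 S between n2,n5
  Y(R10) = 0.02183 S between n4,n3
  Y(R11) = 0.0008130 S between n7,n5
  Y(R12) = 0.0008621 S between n2,n7
  Y(R13) = 0.3906 S between n0,n5
  Iprobe: injects 0.0489 A into n2 (from n5)
Assemble and solve the 7×7 MNA system:
  V(n1)=3.753  V(n2)=3.859  V(n3)=3.658  V(n4)=3.711  V(n5)=0.000  V(n6)=3.614  V(n7)=1.986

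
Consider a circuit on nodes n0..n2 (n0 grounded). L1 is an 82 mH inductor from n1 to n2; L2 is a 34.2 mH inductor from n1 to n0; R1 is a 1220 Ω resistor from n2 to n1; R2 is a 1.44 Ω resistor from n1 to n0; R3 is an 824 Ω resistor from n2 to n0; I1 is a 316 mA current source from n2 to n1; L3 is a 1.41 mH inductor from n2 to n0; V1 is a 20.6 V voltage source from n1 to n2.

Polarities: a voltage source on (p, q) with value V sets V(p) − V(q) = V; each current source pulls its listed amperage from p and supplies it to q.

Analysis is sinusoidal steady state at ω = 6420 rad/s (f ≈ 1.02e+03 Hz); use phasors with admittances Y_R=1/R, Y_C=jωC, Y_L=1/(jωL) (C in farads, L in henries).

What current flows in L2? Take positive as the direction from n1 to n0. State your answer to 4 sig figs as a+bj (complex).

Apply KCL at each of the 2 non-ground nodes and solve the resulting linear system.
Node n1: branches {L1, L2, R1, R2, I1, V1} → V_1 = 0.5615-3.178j
Node n2: branches {L1, R1, R3, I1, L3, V1} → V_2 = -20.04-3.178j
Source currents: i(V1)=-0.07633+2.249j

-0.01448-0.002557j A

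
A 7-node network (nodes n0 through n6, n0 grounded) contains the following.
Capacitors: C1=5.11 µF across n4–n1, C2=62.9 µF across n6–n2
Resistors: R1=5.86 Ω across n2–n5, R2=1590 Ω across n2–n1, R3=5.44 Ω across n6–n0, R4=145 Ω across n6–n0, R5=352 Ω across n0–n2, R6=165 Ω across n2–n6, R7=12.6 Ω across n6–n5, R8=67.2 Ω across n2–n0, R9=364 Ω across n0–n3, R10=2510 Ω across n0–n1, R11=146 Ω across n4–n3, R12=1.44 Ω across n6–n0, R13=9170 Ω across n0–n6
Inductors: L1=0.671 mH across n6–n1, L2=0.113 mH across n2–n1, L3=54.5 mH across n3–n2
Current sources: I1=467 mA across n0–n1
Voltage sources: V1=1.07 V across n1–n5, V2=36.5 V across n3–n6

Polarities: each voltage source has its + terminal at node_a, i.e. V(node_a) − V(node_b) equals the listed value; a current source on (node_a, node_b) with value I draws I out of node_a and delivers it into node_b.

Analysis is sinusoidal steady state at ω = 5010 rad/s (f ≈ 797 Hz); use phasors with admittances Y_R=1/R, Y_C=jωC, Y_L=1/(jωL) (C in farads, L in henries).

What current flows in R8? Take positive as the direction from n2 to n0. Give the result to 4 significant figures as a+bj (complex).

0.07225-0.05863j A

Element admittances at ω=5010 rad/s:
  Y(C1) = 0.000+0.02560j S between n4,n1
  Y(R1) = 0.1706+0.000j S between n2,n5
  Y(R2) = 0.0006289+0.000j S between n2,n1
  Y(R3) = 0.1838+0.000j S between n6,n0
  Y(R4) = 0.006897+0.000j S between n6,n0
  Y(R5) = 0.002841+0.000j S between n0,n2
  Y(L1) = 0.000-0.2975j S between n6,n1
  Y(R6) = 0.006061+0.000j S between n2,n6
  Y(L2) = 0.000-1.766j S between n2,n1
  Y(R7) = 0.07937+0.000j S between n6,n5
  Y(C2) = 0.000+0.3151j S between n6,n2
  Y(R8) = 0.01488+0.000j S between n2,n0
  Y(R9) = 0.002747+0.000j S between n0,n3
  Y(R10) = 0.0003984+0.000j S between n0,n1
  Y(R11) = 0.006849+0.000j S between n4,n3
  I1: injects 0.467 A into n1 (from n0)
  Y(L3) = 0.000-0.003662j S between n3,n2
  Y(R12) = 0.6944+0.000j S between n6,n0
  Y(R13) = 0.0001091+0.000j S between n0,n6
  V1: constraint V(n1)−V(n5) = 1.07
  V2: constraint V(n3)−V(n6) = 36.5
Assemble and solve the 8×8 MNA system:
  V(n1)=4.124-2.992j  V(n2)=4.855-3.940j  V(n3)=36.81+0.07996j  V(n4)=7.074-10.95j  V(n5)=3.054-2.992j  V(n6)=0.3142+0.07996j
  i(V1)=-0.08994-0.08217j  i(V2)=-0.3196+0.04129j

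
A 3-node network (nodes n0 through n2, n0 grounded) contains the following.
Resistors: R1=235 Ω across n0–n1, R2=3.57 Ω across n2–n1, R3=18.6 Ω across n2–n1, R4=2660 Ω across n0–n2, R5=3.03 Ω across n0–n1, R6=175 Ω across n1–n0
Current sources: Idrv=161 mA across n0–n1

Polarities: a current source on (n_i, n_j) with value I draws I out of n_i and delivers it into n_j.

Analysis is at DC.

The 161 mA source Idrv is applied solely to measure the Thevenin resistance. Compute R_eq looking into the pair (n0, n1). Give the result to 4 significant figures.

R_eq = 2.938 Ω

MNA unknowns: 2 node voltages V₁..V_2
R1: Y=0.004255 on G[0,1]
R2: Y=0.2801 on G[2,1]
R3: Y=0.05376 on G[2,1]
R4: Y=0.0003759 on G[0,2]
R5: Y=0.3300 on G[0,1]
R6: Y=0.005714 on G[1,0]
Idrv: z[0]−=0.161, z[1]+=0.161
solve → V1=0.4730, V2=0.4725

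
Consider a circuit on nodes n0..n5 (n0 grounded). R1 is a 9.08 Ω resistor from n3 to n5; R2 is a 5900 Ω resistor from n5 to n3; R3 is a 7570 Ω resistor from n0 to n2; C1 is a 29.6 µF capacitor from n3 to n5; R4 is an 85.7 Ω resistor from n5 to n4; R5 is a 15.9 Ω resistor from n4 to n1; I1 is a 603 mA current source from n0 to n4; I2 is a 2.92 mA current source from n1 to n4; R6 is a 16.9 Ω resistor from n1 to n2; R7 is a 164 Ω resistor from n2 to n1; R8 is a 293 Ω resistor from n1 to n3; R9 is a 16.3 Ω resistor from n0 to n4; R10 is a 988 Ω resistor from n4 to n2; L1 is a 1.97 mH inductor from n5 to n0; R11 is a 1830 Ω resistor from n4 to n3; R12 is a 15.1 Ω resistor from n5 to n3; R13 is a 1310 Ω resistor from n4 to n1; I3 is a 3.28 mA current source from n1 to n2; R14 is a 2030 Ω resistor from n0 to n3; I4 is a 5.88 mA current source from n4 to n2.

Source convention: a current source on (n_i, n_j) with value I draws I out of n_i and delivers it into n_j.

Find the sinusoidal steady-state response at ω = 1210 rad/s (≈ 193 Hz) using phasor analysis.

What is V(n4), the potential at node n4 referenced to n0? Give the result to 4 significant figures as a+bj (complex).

MNA unknowns: 5 node voltages V₁..V_5
R1: Y=0.1101+0.000j on G[3,5]
R2: Y=0.0001695+0.000j on G[5,3]
R3: Y=0.0001321+0.000j on G[0,2]
C1: Y=0.000+0.03582j on G[3,5]
R4: Y=0.01167+0.000j on G[5,4]
R5: Y=0.06289+0.000j on G[4,1]
I1: z[0]−=0.603, z[4]+=0.603
I2: z[1]−=0.00292, z[4]+=0.00292
R6: Y=0.05917+0.000j on G[1,2]
R7: Y=0.006098+0.000j on G[2,1]
R8: Y=0.003413+0.000j on G[1,3]
R9: Y=0.06135+0.000j on G[0,4]
R10: Y=0.001012+0.000j on G[4,2]
L1: Y=0.000-0.4195j on G[5,0]
R11: Y=0.0005464+0.000j on G[4,3]
R12: Y=0.06623+0.000j on G[5,3]
R13: Y=0.0007634+0.000j on G[4,1]
I3: z[1]−=0.00328, z[2]+=0.00328
R14: Y=0.0004926+0.000j on G[0,3]
I4: z[4]−=0.00588, z[2]+=0.00588
solve → V1=7.488+0.06555j, V2=7.616+0.06527j, V3=0.1659+0.2506j, V4=7.846+0.05591j, V5=0.008491+0.2874j

7.846+0.05591j V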